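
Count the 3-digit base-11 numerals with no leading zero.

These are the integers in [11^2, 11^3), so the count is 11^3 - 11^2 = 10 x 11^2.

Final answer: 1210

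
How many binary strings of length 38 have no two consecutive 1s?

Classify by the final bit: ...0 gives a(n-1) strings, ...01 gives a(n-2) strings. Thus a(n) = a(n-1) + a(n-2) with a(1)=2, a(2)=3.
Building up term by term: a(1)=2, a(2)=3, a(3)=5, a(4)=8, a(5)=13, a(6)=21, a(7)=34, a(8)=55, a(9)=89, a(10)=144, a(11)=233, a(12)=377, a(13)=610, a(14)=987, a(15)=1597, a(16)=2584, a(17)=4181, a(18)=6765, a(19)=10946, a(20)=17711, a(21)=28657, a(22)=46368, a(23)=75025, a(24)=121393, a(25)=196418, a(26)=317811, a(27)=514229, a(28)=832040, a(29)=1346269, a(30)=2178309, a(31)=3524578, a(32)=5702887, a(33)=9227465, a(34)=14930352, a(35)=24157817, a(36)=39088169, a(37)=63245986, a(38)=102334155.

Final answer: 102334155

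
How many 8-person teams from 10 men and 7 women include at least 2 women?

Sum over valid woman counts:
C(7,2)C(10,6) = 4410
C(7,3)C(10,5) = 8820
C(7,4)C(10,4) = 7350
C(7,5)C(10,3) = 2520
C(7,6)C(10,2) = 315
C(7,7)C(10,1) = 10
Total: 4410 + 8820 + 7350 + 2520 + 315 + 10.

Final answer: 23425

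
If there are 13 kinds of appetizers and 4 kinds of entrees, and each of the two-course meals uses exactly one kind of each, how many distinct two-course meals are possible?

By the multiplication principle: 13 x 4.

Final answer: 52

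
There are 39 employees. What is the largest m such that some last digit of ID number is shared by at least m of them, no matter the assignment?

There are 10 possible values for last digit of ID number. With 39 employees and 10 categories, by pigeonhole: ceiling(39/10).

Final answer: 4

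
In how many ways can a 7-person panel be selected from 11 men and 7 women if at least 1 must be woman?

Sum over valid woman counts:
C(7,1)C(11,6) = 3234
C(7,2)C(11,5) = 9702
C(7,3)C(11,4) = 11550
C(7,4)C(11,3) = 5775
C(7,5)C(11,2) = 1155
C(7,6)C(11,1) = 77
C(7,7)C(11,0) = 1
Total: 3234 + 9702 + 11550 + 5775 + 1155 + 77 + 1.

Final answer: 31494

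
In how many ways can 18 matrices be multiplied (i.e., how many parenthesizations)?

The structures are counted by the Catalan number C_n. Here n = 18 - 1 = 17.
C_n = (2n)!/(n!(n+1)!), so C_{17} = 34!/(17! x 18!) = C(34,17)/18 = 2333606220/18.

Final answer: C_{17} = 129644790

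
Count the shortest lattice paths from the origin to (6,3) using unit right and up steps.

Each path has 6 right steps and 3 up steps in some order (9 steps total).
Choose which 3 of the 9 steps are up: C(9,3).

Final answer: C(9,3) = 84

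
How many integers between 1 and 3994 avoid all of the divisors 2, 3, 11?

|div by 2|=1997, |div by 3|=1331, |div by 11|=363.
|div by 2&3|=665, |div by 2&11|=181, |div by 3&11|=121, |div by all|=60.
By inclusion-exclusion, divisible by at least one: 1997+1331+363-665-181-121+60 = 2784.
Not divisible by any: 3994 - 2784.

Final answer: 1210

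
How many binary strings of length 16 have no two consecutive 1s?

Let a(n) count valid strings. If the last bit is 0 the prefix is any valid string of length n-1; if it is 1 the string must end in 01 with a valid prefix of length n-2. So a(n) = a(n-1) + a(n-2), a(1)=2, a(2)=3.
Computing successive values: a(1)=2, a(2)=3, a(3)=5, a(4)=8, a(5)=13, a(6)=21, a(7)=34, a(8)=55, a(9)=89, a(10)=144, a(11)=233, a(12)=377, a(13)=610, a(14)=987, a(15)=1597, a(16)=2584.

Final answer: 2584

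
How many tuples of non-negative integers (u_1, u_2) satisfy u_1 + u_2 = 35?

Stars and bars with 35 stars and 1 bars:
C(35+2-1, 2-1) = C(36,1).

Final answer: C(36,1) = 36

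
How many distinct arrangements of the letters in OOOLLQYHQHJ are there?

Letters (H:2, J:1, L:2, O:3, Q:2, Y:1). Total letters: 11.
Permutations = 11!/(3! x 2! x 2! x 2!).

Final answer: 831600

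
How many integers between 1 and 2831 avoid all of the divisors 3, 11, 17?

|div by 3|=943, |div by 11|=257, |div by 17|=166.
|div by 3&11|=85, |div by 3&17|=55, |div by 11&17|=15, |div by all|=5.
By inclusion-exclusion, divisible by at least one: 943+257+166-85-55-15+5 = 1216.
Not divisible by any: 2831 - 1216.

Final answer: 1615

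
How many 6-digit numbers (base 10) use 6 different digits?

First digit: 9 (not 0). Second: 9 (not first). Third: 8, etc.
Total: 9 x 9 x 8 x 7 x 6 x 5.

Final answer: 136080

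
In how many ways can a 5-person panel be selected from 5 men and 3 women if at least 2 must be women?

Sum over valid woman counts:
C(3,2)C(5,3) = 30
C(3,3)C(5,2) = 10
Total: 30 + 10.

Final answer: 40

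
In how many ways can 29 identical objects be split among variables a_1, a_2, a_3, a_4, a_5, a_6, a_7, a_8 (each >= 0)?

Stars and bars with 29 stars and 7 bars:
C(29+8-1, 8-1) = C(36,7).

Final answer: C(36,7) = 8347680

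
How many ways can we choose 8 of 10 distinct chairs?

C(10,8) = 10!/(8! x (10-8)!).

Final answer: C(10,8) = 45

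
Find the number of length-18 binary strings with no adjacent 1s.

Classify by the final bit: ...0 gives a(n-1) strings, ...01 gives a(n-2) strings. Thus a(n) = a(n-1) + a(n-2) with a(1)=2, a(2)=3.
Building up term by term: a(1)=2, a(2)=3, a(3)=5, a(4)=8, a(5)=13, a(6)=21, a(7)=34, a(8)=55, a(9)=89, a(10)=144, a(11)=233, a(12)=377, a(13)=610, a(14)=987, a(15)=1597, a(16)=2584, a(17)=4181, a(18)=6765.

Final answer: 6765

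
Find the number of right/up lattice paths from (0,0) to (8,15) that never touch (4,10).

Total paths to (8,15): C(23,15) = 490314.
Paths through (4,10): C(14,10) x C(9,5) = 126126.
Avoiding (4,10): 490314 - 126126.

Final answer: 364188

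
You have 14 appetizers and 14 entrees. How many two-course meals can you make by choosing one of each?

By the multiplication principle: 14 x 14.

Final answer: 196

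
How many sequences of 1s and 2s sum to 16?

Let f(n) be the number of climbs. Removing the last move (1 or 2 steps) gives f(n) = f(n-1) + f(n-2); base cases f(1)=1, f(2)=2.
Computing successive values: f(1)=1, f(2)=2, f(3)=3, f(4)=5, f(5)=8, f(6)=13, f(7)=21, f(8)=34, f(9)=55, f(10)=89, f(11)=144, f(12)=233, f(13)=377, f(14)=610, f(15)=987, f(16)=1597.

Final answer: 1597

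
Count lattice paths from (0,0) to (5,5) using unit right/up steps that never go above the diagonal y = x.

Total monotonic paths to (5,5): C(10,5) = 252.
Reflecting each bad path at its first crossing gives a bijection with paths to (4,6): C(10,6) = 210.
Valid Dyck paths: 252 - 210.
(This is the Catalan number C_{5}.)

Final answer: C_{5} = 42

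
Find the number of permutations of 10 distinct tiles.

The number of ways to arrange 10 distinct objects is 10!.

Final answer: 10! = 3628800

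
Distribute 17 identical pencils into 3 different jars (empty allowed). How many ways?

Stars and bars: C(n+k-1, k-1) = C(19,2).

Final answer: C(19,2) = 171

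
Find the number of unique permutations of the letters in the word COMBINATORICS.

Letters (A:1, B:1, C:2, I:2, M:1, N:1, O:2, R:1, S:1, T:1). Total letters: 13.
Permutations = 13!/(2! x 2! x 2!).

Final answer: 778377600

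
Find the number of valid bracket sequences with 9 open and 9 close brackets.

This is counted by the nth Catalan number C_n. Here n = 9 (pairs).
C_n = C(2n,n) - C(2n,n+1), so C_{9} = C(18,9) - C(18,10) = 48620 - 43758.

Final answer: C_{9} = 4862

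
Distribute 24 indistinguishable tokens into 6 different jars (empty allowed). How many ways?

Stars and bars: C(n+k-1, k-1) = C(29,5).

Final answer: C(29,5) = 118755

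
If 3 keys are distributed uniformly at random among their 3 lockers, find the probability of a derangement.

D(n) = (n-1)(D(n-1) + D(n-2)), D(0)=1, D(1)=0.
Building up: D(2)=1, D(3)=2.
Total arrangements: 3! = 6.
Probability = D(3)/3! = 1/3.

Final answer: D(3)/3! = 2/6 = 0.333333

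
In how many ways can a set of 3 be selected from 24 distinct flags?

C(24,3) = 24!/(3! x 21!).

Final answer: \binom{24}{3} = 2024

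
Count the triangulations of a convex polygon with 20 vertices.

This is counted by the nth Catalan number C_n. Here n = 20 - 2 = 18.
Using C_0 = 1 and C_(k+1) = C_k x 2(2k+1)/(k+2), build up term by term: C_1=1, C_2=2, C_3=5, C_4=14, C_5=42, C_6=132, C_7=429, C_8=1430, C_9=4862, C_10=16796, C_11=58786, C_12=208012, C_13=742900, C_14=2674440, C_15=9694845, C_16=35357670, C_17=129644790, C_18=477638700.

Final answer: C_{18} = 477638700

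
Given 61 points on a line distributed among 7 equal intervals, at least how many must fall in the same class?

By pigeonhole with 61 objects and 7 categories: ceiling(61/7).

Final answer: 9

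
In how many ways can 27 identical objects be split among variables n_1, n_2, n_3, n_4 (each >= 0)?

Stars and bars with 27 stars and 3 bars:
C(27+4-1, 4-1) = C(30,3).

Final answer: C(30,3) = 4060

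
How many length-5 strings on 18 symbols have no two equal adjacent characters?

First character: 18 choices. Each subsequent: 17 choices (must differ from the previous one).
Total: 18 x 17^4.

Final answer: 18 x 17^{4} = 1503378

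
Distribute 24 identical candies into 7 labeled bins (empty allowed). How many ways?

Stars and bars: C(n+k-1, k-1) = C(30,6).

Final answer: C(30,6) = 593775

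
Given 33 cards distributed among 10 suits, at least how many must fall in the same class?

By pigeonhole with 33 objects and 10 categories: ceiling(33/10).

Final answer: 4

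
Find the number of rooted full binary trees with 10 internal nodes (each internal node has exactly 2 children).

The structures are counted by the Catalan number C_n. Here n = 10.
C_n = C(2n,n) - C(2n,n+1), so C_{10} = C(20,10) - C(20,11) = 184756 - 167960.

Final answer: C_{10} = 16796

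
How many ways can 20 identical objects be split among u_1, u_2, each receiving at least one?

Substitute u'_i = u_i - 1 (so u'_i >= 0). Then sum u'_i = 20 - 2 = 18.
Stars and bars: C(18+2-1, 2-1) = C(19,1).

Final answer: C(19,1) = 19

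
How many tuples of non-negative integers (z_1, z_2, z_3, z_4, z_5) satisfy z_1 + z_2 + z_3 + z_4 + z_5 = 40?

Stars and bars with 40 stars and 4 bars:
C(40+5-1, 5-1) = C(44,4).

Final answer: C(44,4) = 135751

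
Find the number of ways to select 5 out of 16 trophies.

C(16,5) = 16!/(5! x 11!).

Final answer: \binom{16}{5} = 4368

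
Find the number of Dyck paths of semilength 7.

Total monotonic paths to (7,7): C(14,7) = 3432.
Paths that cross above y=x (reflection bijection): C(14,8) = 3003.
Valid Dyck paths: 3432 - 3003.
(This is the Catalan number C_{7}.)

Final answer: C_{7} = 429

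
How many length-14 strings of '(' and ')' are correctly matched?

This is counted by the nth Catalan number C_n. Here n = 7 (pairs).
C_n = C(2n,n)/(n+1), so C_{7} = C(14,7)/8 = 3432/8.

Final answer: C_{7} = 429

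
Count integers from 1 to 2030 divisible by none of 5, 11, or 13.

|div by 5|=406, |div by 11|=184, |div by 13|=156.
|div by 5&11|=36, |div by 5&13|=31, |div by 11&13|=14, |div by all|=2.
By inclusion-exclusion, divisible by at least one: 406+184+156-36-31-14+2 = 667.
Not divisible by any: 2030 - 667.

Final answer: 1363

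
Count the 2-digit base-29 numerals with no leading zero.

These are the integers in [29^1, 29^2), so the count is 29^2 - 29^1 = 28 x 29^1.

Final answer: 812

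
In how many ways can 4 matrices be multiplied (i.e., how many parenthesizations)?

This is a standard Catalan-number count: the answer is C_n. Here n = 4 - 1 = 3.
C_n = C(2n,n) - C(2n,n+1), so C_{3} = C(6,3) - C(6,4) = 20 - 15.

Final answer: C_{3} = 5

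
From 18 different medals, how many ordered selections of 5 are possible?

P(18,5) = 18!/(18-5)! = 18!/13!.

Final answer: P(18,5) = 1028160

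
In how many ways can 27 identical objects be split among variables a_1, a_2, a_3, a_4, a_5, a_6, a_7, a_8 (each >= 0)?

Stars and bars with 27 stars and 7 bars:
C(27+8-1, 8-1) = C(34,7).

Final answer: C(34,7) = 5379616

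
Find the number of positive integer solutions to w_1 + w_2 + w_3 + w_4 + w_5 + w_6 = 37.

Substitute w'_i = w_i - 1 (so w'_i >= 0). Then sum w'_i = 37 - 6 = 31.
Stars and bars: C(31+6-1, 6-1) = C(36,5).

Final answer: C(36,5) = 376992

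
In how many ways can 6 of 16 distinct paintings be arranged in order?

P(16,6) = 16!/(16-6)! = 16!/10!.

Final answer: P(16,6) = 5765760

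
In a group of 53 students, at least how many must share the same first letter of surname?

There are 26 possible values for first letter of surname. With 53 students and 26 categories, by pigeonhole: ceiling(53/26).

Final answer: 3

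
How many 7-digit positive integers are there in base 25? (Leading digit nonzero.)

In base 25, the leading digit has 24 choices (1..24); each of the remaining 6 digits has 25 choices.
Total: 24 x 25^6.

Final answer: 5859375000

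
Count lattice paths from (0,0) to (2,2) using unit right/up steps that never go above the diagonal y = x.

Total monotonic paths to (2,2): C(4,2) = 6.
By the reflection principle, paths that go above the diagonal number C(4,3) = 4.
Valid Dyck paths: 6 - 4.
(Equivalently, C_{2} = C(4,2)/3 = 6/3.)

Final answer: C_{2} = 2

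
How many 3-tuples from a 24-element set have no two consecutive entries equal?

Let g(n) count such strings. g(1) = 24, and each valid string of length n-1 extends in 23 ways (any symbol but the last), so g(n) = 23 g(n-1).
Total: g(3) = 24 x 23^2.

Final answer: 24 x 23^{2} = 12696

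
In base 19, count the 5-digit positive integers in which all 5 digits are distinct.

The leading digit has 18 choices (anything but zero); the next has 18 (anything but the first), then 17, and so on, one fewer each time.
Total: 18 x 18 x 17 x 16 x 15.

Final answer: 1321920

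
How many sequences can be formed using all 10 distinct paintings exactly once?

The number of ways to arrange 10 distinct objects is 10!.

Final answer: 10! = 3628800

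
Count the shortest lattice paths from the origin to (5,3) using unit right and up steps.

Each path has 5 right steps and 3 up steps in some order (8 steps total).
Choose which 3 of the 8 steps are up: C(8,3).

Final answer: C(8,3) = 56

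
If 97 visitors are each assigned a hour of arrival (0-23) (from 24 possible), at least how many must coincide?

There are 24 possible values for hour of arrival (0-23). With 97 visitors and 24 categories, by pigeonhole: ceiling(97/24).

Final answer: 5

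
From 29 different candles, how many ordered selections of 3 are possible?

P(29,3) = 29!/(29-3)! = 29!/26!.

Final answer: P(29,3) = 21924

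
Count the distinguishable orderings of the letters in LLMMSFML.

Letters (F:1, L:3, M:3, S:1). Total letters: 8.
Permutations = 8!/(3! x 3!).

Final answer: 1120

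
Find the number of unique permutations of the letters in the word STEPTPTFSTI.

Letters (E:1, F:1, I:1, P:2, S:2, T:4). Total letters: 11.
Permutations = 11!/(4! x 2! x 2!).

Final answer: 415800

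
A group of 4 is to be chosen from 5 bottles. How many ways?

C(5,4) = 5!/(4! x (5-4)!).

Final answer: C(5,4) = 5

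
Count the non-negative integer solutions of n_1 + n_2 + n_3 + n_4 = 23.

Stars and bars with 23 stars and 3 bars:
C(23+4-1, 4-1) = C(26,3).

Final answer: C(26,3) = 2600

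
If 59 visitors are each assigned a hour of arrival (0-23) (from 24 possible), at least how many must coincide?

There are 24 possible values for hour of arrival (0-23). With 59 visitors and 24 categories, by pigeonhole: ceiling(59/24).

Final answer: 3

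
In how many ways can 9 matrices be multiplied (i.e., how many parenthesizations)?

The structures are counted by the Catalan number C_n. Here n = 9 - 1 = 8.
Using C_0 = 1 and C_(k+1) = C_k x 2(2k+1)/(k+2), build up term by term: C_1=1, C_2=2, C_3=5, C_4=14, C_5=42, C_6=132, C_7=429, C_8=1430.

Final answer: C_{8} = 1430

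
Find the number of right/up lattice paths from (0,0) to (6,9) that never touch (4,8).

Total paths to (6,9): C(15,9) = 5005.
Paths through (4,8): C(12,8) x C(3,1) = 1485.
Avoiding (4,8): 5005 - 1485.

Final answer: 3520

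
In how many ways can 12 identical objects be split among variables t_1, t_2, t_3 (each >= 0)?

Stars and bars with 12 stars and 2 bars:
C(12+3-1, 3-1) = C(14,2).

Final answer: C(14,2) = 91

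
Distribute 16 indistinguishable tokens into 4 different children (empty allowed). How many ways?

Stars and bars: C(n+k-1, k-1) = C(19,3).

Final answer: C(19,3) = 969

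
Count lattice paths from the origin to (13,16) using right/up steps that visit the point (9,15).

Paths (0,0)->(9,15): C(24,15) = 1307504.
Paths (9,15)->(13,16): C(5,1) = 5.
By multiplication principle: 1307504 x 5.

Final answer: 6537520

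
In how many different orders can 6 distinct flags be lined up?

The number of ways to arrange 6 distinct objects is 6!.

Final answer: 6! = 720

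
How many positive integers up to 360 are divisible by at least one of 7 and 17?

Multiples of 7: 51. Multiples of 17: 21. Of both (lcm=119): 3.
By inclusion-exclusion: 51 + 21 - 3.

Final answer: 69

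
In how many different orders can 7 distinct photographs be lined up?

The number of ways to arrange 7 distinct objects is 7!.

Final answer: 7! = 5040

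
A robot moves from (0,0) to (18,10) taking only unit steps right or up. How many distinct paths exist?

Each path has 18 right steps and 10 up steps in some order (28 steps total).
Choose which 10 of the 28 steps are up: C(28,10).

Final answer: C(28,10) = 13123110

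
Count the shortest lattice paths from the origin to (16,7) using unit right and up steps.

Each path has 16 right steps and 7 up steps in some order (23 steps total).
Choose which 7 of the 23 steps are up: C(23,7).

Final answer: C(23,7) = 245157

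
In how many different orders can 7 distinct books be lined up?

The number of ways to arrange 7 distinct objects is 7!.

Final answer: 7! = 5040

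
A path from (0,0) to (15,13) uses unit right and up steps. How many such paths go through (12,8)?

Paths (0,0)->(12,8): C(20,8) = 125970.
Paths (12,8)->(15,13): C(8,5) = 56.
By multiplication principle: 125970 x 56.

Final answer: 7054320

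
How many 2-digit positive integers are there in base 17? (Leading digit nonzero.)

In base 17, the leading digit has 16 choices (1..16); each of the remaining 1 digits has 17 choices.
Total: 16 x 17^1.

Final answer: 272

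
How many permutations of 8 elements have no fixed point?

D(n) = (n-1)(D(n-1) + D(n-2)), D(0)=1, D(1)=0.
Building up: D(2)=1, D(3)=2, D(4)=9, D(5)=44, D(6)=265, D(7)=1854.
D(8) = 7 x (D(7) + D(6)) = 7 x (1854 + 265).

Final answer: D(8) = 14833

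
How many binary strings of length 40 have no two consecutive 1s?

A valid string ends in 0 (append to any length-(n-1) valid string) or in 01 (append to any length-(n-2) valid string), so a(n) = a(n-1) + a(n-2) with a(1)=2, a(2)=3.
Computing successive values: a(1)=2, a(2)=3, a(3)=5, a(4)=8, a(5)=13, a(6)=21, a(7)=34, a(8)=55, a(9)=89, a(10)=144, a(11)=233, a(12)=377, a(13)=610, a(14)=987, a(15)=1597, a(16)=2584, a(17)=4181, a(18)=6765, a(19)=10946, a(20)=17711, a(21)=28657, a(22)=46368, a(23)=75025, a(24)=121393, a(25)=196418, a(26)=317811, a(27)=514229, a(28)=832040, a(29)=1346269, a(30)=2178309, a(31)=3524578, a(32)=5702887, a(33)=9227465, a(34)=14930352, a(35)=24157817, a(36)=39088169, a(37)=63245986, a(38)=102334155, a(39)=165580141, a(40)=267914296.

Final answer: 267914296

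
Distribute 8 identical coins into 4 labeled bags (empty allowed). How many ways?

Stars and bars: C(n+k-1, k-1) = C(11,3).

Final answer: C(11,3) = 165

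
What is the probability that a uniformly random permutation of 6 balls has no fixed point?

Use the recurrence D(n) = (n-1)(D(n-1) + D(n-2)) with D(0)=1, D(1)=0.
Building up: D(2)=1, D(3)=2, D(4)=9, D(5)=44, D(6)=265.
Total arrangements: 6! = 720.
Probability = D(6)/6! = 53/144.

Final answer: D(6)/6! = 265/720 = 0.368056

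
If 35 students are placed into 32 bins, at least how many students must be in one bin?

By the pigeonhole principle: ceiling(35/32).

Final answer: 2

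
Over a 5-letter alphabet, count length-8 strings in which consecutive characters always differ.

Let g(n) count such strings. g(1) = 5, and each valid string of length n-1 extends in 4 ways (any symbol but the last), so g(n) = 4 g(n-1).
Total: g(8) = 5 x 4^7.

Final answer: 5 x 4^{7} = 81920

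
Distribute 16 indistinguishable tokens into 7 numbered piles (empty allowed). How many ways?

Stars and bars: C(n+k-1, k-1) = C(22,6).

Final answer: C(22,6) = 74613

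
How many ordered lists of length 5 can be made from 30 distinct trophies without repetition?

P(30,5) = 30!/(30-5)! = 30!/25!.

Final answer: P(30,5) = 17100720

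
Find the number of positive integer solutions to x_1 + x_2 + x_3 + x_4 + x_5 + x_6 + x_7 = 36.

Substitute x'_i = x_i - 1 (so x'_i >= 0). Then sum x'_i = 36 - 7 = 29.
Stars and bars: C(29+7-1, 7-1) = C(35,6).

Final answer: C(35,6) = 1623160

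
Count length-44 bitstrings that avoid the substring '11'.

Let a(n) count valid strings. If the last bit is 0 the prefix is any valid string of length n-1; if it is 1 the string must end in 01 with a valid prefix of length n-2. So a(n) = a(n-1) + a(n-2), a(1)=2, a(2)=3.
Building up term by term: a(1)=2, a(2)=3, a(3)=5, a(4)=8, a(5)=13, a(6)=21, a(7)=34, a(8)=55, a(9)=89, a(10)=144, a(11)=233, a(12)=377, a(13)=610, a(14)=987, a(15)=1597, a(16)=2584, a(17)=4181, a(18)=6765, a(19)=10946, a(20)=17711, a(21)=28657, a(22)=46368, a(23)=75025, a(24)=121393, a(25)=196418, a(26)=317811, a(27)=514229, a(28)=832040, a(29)=1346269, a(30)=2178309, a(31)=3524578, a(32)=5702887, a(33)=9227465, a(34)=14930352, a(35)=24157817, a(36)=39088169, a(37)=63245986, a(38)=102334155, a(39)=165580141, a(40)=267914296, a(41)=433494437, a(42)=701408733, a(43)=1134903170, a(44)=1836311903.

Final answer: 1836311903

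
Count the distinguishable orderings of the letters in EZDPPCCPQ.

Letters (C:2, D:1, E:1, P:3, Q:1, Z:1). Total letters: 9.
Permutations = 9!/(3! x 2!).

Final answer: 30240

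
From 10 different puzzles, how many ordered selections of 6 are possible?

P(10,6) = 10!/(10-6)! = 10!/4!.

Final answer: P(10,6) = 151200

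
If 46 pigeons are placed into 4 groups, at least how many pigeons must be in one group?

By the pigeonhole principle: ceiling(46/4).

Final answer: 12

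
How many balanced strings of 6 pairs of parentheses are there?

The structures are counted by the Catalan number C_n. Here n = 6 (pairs).
C_n = (2n)!/(n!(n+1)!), so C_{6} = 12!/(6! x 7!) = C(12,6)/7 = 924/7.

Final answer: C_{6} = 132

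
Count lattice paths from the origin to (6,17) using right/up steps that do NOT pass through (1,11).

Total paths to (6,17): C(23,17) = 100947.
Paths through (1,11): C(12,11) x C(11,6) = 5544.
Avoiding (1,11): 100947 - 5544.

Final answer: 95403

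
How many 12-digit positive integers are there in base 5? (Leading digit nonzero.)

In base 5, the leading digit has 4 choices (1..4); each of the remaining 11 digits has 5 choices.
Total: 4 x 5^11.

Final answer: 195312500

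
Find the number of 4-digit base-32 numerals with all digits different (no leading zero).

First digit: 31 (nonzero). Second: 31 (not first). Third: 30, etc.
Total: 31 x 31 x 30 x 29.

Final answer: 836070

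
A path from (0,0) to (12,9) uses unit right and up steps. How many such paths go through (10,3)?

Paths (0,0)->(10,3): C(13,3) = 286.
Paths (10,3)->(12,9): C(8,6) = 28.
By multiplication principle: 286 x 28.

Final answer: 8008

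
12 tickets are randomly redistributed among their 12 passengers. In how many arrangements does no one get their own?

Use the recurrence D(n) = (n-1)(D(n-1) + D(n-2)) with D(0)=1, D(1)=0.
D(2) = 1 x (0 + 1) = 1
D(3) = 2 x (1 + 0) = 2
D(4) = 3 x (2 + 1) = 9
D(5) = 4 x (9 + 2) = 44
D(6) = 5 x (44 + 9) = 265
D(7) = 6 x (265 + 44) = 1854
D(8) = 7 x (1854 + 265) = 14833
D(9) = 8 x (14833 + 1854) = 133496
D(10) = 9 x (133496 + 14833) = 1334961
D(11) = 10 x (1334961 + 133496) = 14684570
D(12) = 11 x (D(11) + D(10)) = 11 x (14684570 + 1334961)

Final answer: D(12) = 176214841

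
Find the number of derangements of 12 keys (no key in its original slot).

Derangements satisfy D(n) = (n-1)(D(n-1) + D(n-2)), starting from D(0)=1, D(1)=0.
D(2) = 1 x (0 + 1) = 1
D(3) = 2 x (1 + 0) = 2
D(4) = 3 x (2 + 1) = 9
D(5) = 4 x (9 + 2) = 44
D(6) = 5 x (44 + 9) = 265
D(7) = 6 x (265 + 44) = 1854
D(8) = 7 x (1854 + 265) = 14833
D(9) = 8 x (14833 + 1854) = 133496
D(10) = 9 x (133496 + 14833) = 1334961
D(11) = 10 x (1334961 + 133496) = 14684570
D(12) = 11 x (D(11) + D(10)) = 11 x (14684570 + 1334961)

Final answer: D(12) = 176214841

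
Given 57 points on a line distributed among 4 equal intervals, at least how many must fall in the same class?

By pigeonhole with 57 objects and 4 categories: ceiling(57/4).

Final answer: 15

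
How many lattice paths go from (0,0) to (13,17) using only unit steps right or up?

Each path has 13 right steps and 17 up steps in some order (30 steps total).
Choose which 17 of the 30 steps are up: C(30,17).

Final answer: C(30,17) = 119759850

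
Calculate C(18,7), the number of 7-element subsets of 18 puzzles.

C(18,7) = 18!/(7! x (18-7)!).

Final answer: C(18,7) = 31824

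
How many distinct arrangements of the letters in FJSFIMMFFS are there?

Letters (F:4, I:1, J:1, M:2, S:2). Total letters: 10.
Permutations = 10!/(4! x 2! x 2!).

Final answer: 37800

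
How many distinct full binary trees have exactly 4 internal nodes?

This is a standard Catalan-number count: the answer is C_n. Here n = 4.
Using C_0 = 1 and C_(k+1) = C_k x 2(2k+1)/(k+2), build up term by term: C_1=1, C_2=2, C_3=5, C_4=14.

Final answer: C_{4} = 14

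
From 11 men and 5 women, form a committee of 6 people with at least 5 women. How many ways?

Sum over valid woman counts:
C(5,5)C(11,1).

Final answer: 11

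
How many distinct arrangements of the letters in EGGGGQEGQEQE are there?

Letters (E:4, G:5, Q:3). Total letters: 12.
Permutations = 12!/(5! x 4! x 3!).

Final answer: 27720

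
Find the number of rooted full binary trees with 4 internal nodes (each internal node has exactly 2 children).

This is a standard Catalan-number count: the answer is C_n. Here n = 4.
C_n = C(2n,n) - C(2n,n+1), so C_{4} = C(8,4) - C(8,5) = 70 - 56.

Final answer: C_{4} = 14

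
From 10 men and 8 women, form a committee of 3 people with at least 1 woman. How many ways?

Sum over valid woman counts:
C(8,1)C(10,2) = 360
C(8,2)C(10,1) = 280
C(8,3)C(10,0) = 56
Total: 360 + 280 + 56.

Final answer: 696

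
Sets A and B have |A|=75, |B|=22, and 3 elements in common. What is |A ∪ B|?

|A union B| = |A| + |B| - |A intersect B| = 75 + 22 - 3.

Final answer: 94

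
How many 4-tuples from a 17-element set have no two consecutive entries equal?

First character: 17 choices. Each subsequent: 16 choices (must differ from the previous one).
Total: 17 x 16^3.

Final answer: 17 x 16^{3} = 69632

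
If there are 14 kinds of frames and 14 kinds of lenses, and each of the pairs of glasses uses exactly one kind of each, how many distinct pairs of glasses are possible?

By the multiplication principle: 14 x 14.

Final answer: 196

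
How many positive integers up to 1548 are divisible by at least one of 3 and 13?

Multiples of 3: 516. Multiples of 13: 119. Of both (lcm=39): 39.
By inclusion-exclusion: 516 + 119 - 39.

Final answer: 596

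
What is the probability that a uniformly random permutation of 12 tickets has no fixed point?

Use the recurrence D(n) = (n-1)(D(n-1) + D(n-2)) with D(0)=1, D(1)=0.
Building up: D(2)=1, D(3)=2, D(4)=9, D(5)=44, D(6)=265, D(7)=1854, D(8)=14833, D(9)=133496, D(10)=1334961, D(11)=14684570, D(12)=176214841.
Total arrangements: 12! = 479001600.
Probability = D(12)/12! = 16019531/43545600.

Final answer: D(12)/12! = 176214841/479001600 = 0.367879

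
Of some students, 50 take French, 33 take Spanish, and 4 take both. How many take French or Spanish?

|A union B| = |A| + |B| - |A intersect B| = 50 + 33 - 4.

Final answer: 79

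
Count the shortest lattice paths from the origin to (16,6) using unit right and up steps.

Each path has 16 right steps and 6 up steps in some order (22 steps total).
Choose which 6 of the 22 steps are up: C(22,6).

Final answer: C(22,6) = 74613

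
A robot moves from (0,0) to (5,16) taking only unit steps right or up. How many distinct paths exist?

Each path has 5 right steps and 16 up steps in some order (21 steps total).
Choose which 16 of the 21 steps are up: C(21,16).

Final answer: C(21,16) = 20349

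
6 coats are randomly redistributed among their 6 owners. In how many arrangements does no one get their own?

D(n) = (n-1)(D(n-1) + D(n-2)), D(0)=1, D(1)=0.
D(2) = 1 x (0 + 1) = 1
D(3) = 2 x (1 + 0) = 2
D(4) = 3 x (2 + 1) = 9
D(5) = 4 x (9 + 2) = 44
D(6) = 5 x (D(5) + D(4)) = 5 x (44 + 9)

Final answer: D(6) = 265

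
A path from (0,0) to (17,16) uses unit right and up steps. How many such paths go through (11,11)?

Paths (0,0)->(11,11): C(22,11) = 705432.
Paths (11,11)->(17,16): C(11,5) = 462.
By multiplication principle: 705432 x 462.

Final answer: 325909584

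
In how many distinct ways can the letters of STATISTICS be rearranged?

Letters (A:1, C:1, I:2, S:3, T:3). Total letters: 10.
Permutations = 10!/(3! x 3! x 2!).

Final answer: 50400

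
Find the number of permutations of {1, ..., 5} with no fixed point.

D(n) = (n-1)(D(n-1) + D(n-2)), D(0)=1, D(1)=0.
Building up: D(2)=1, D(3)=2, D(4)=9.
D(5) = 4 x (D(4) + D(3)) = 4 x (9 + 2).

Final answer: D(5) = 44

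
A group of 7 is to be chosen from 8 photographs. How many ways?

C(8,7) = 8!/(7! x (8-7)!).

Final answer: C(8,7) = 8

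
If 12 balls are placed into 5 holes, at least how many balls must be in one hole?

By the pigeonhole principle: ceiling(12/5).

Final answer: 3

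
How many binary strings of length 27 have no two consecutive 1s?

A valid string ends in 0 (append to any length-(n-1) valid string) or in 01 (append to any length-(n-2) valid string), so a(n) = a(n-1) + a(n-2) with a(1)=2, a(2)=3.
Computing successive values: a(1)=2, a(2)=3, a(3)=5, a(4)=8, a(5)=13, a(6)=21, a(7)=34, a(8)=55, a(9)=89, a(10)=144, a(11)=233, a(12)=377, a(13)=610, a(14)=987, a(15)=1597, a(16)=2584, a(17)=4181, a(18)=6765, a(19)=10946, a(20)=17711, a(21)=28657, a(22)=46368, a(23)=75025, a(24)=121393, a(25)=196418, a(26)=317811, a(27)=514229.

Final answer: 514229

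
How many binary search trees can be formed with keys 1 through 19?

This is counted by the nth Catalan number C_n. Here n = 19.
Using C_0 = 1 and C_(k+1) = C_k x 2(2k+1)/(k+2), build up term by term: C_1=1, C_2=2, C_3=5, C_4=14, C_5=42, C_6=132, C_7=429, C_8=1430, C_9=4862, C_10=16796, C_11=58786, C_12=208012, C_13=742900, C_14=2674440, C_15=9694845, C_16=35357670, C_17=129644790, C_18=477638700, C_19=1767263190.

Final answer: C_{19} = 1767263190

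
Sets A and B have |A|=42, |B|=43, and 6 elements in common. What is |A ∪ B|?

|A union B| = |A| + |B| - |A intersect B| = 42 + 43 - 6.

Final answer: 79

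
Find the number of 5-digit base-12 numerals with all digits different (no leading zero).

First digit: 11 (nonzero). Second: 11 (not first). Third: 10, etc.
Total: 11 x 11 x 10 x 9 x 8.

Final answer: 87120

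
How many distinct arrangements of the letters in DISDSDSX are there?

Letters (D:3, I:1, S:3, X:1). Total letters: 8.
Permutations = 8!/(3! x 3!).

Final answer: 1120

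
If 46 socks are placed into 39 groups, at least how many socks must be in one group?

By the pigeonhole principle: ceiling(46/39).

Final answer: 2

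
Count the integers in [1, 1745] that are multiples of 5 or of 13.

Multiples of 5: 349. Multiples of 13: 134. Of both (lcm=65): 26.
By inclusion-exclusion: 349 + 134 - 26.

Final answer: 457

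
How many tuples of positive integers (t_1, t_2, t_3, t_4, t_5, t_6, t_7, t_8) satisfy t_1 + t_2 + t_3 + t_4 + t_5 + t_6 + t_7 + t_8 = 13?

Substitute t'_i = t_i - 1 (so t'_i >= 0). Then sum t'_i = 13 - 8 = 5.
Stars and bars: C(5+8-1, 8-1) = C(12,7).

Final answer: C(12,7) = 792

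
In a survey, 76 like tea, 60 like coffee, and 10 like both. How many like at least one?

|A union B| = |A| + |B| - |A intersect B| = 76 + 60 - 10.

Final answer: 126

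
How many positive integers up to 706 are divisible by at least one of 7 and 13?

Multiples of 7: 100. Multiples of 13: 54. Of both (lcm=91): 7.
By inclusion-exclusion: 100 + 54 - 7.

Final answer: 147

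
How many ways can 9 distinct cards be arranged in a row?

The number of ways to arrange 9 distinct objects is 9!.

Final answer: 9! = 362880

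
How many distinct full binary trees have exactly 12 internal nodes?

This is counted by the nth Catalan number C_n. Here n = 12.
C_n = (2n)!/(n!(n+1)!), so C_{12} = 24!/(12! x 13!) = C(24,12)/13 = 2704156/13.

Final answer: C_{12} = 208012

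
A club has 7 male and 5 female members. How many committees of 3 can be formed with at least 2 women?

Sum over valid woman counts:
C(5,2)C(7,1) = 70
C(5,3)C(7,0) = 10
Total: 70 + 10.

Final answer: 80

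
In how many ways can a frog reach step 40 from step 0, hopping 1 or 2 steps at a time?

Condition on the final move: it is a 1-step (f(n-1) ways to get there) or a 2-step (f(n-2) ways), so f(n) = f(n-1) + f(n-2), with f(1)=1, f(2)=2.
Iterating the recurrence: f(1)=1, f(2)=2, f(3)=3, f(4)=5, f(5)=8, f(6)=13, f(7)=21, f(8)=34, f(9)=55, f(10)=89, f(11)=144, f(12)=233, f(13)=377, f(14)=610, f(15)=987, f(16)=1597, f(17)=2584, f(18)=4181, f(19)=6765, f(20)=10946, f(21)=17711, f(22)=28657, f(23)=46368, f(24)=75025, f(25)=121393, f(26)=196418, f(27)=317811, f(28)=514229, f(29)=832040, f(30)=1346269, f(31)=2178309, f(32)=3524578, f(33)=5702887, f(34)=9227465, f(35)=14930352, f(36)=24157817, f(37)=39088169, f(38)=63245986, f(39)=102334155, f(40)=165580141.

Final answer: 165580141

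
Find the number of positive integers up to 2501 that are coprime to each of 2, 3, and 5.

|div by 2|=1250, |div by 3|=833, |div by 5|=500.
|div by 2&3|=416, |div by 2&5|=250, |div by 3&5|=166, |div by all|=83.
By inclusion-exclusion, divisible by at least one: 1250+833+500-416-250-166+83 = 1834.
Not divisible by any: 2501 - 1834.

Final answer: 667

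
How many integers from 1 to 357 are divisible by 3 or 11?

Multiples of 3: 119. Multiples of 11: 32. Of both (lcm=33): 10.
By inclusion-exclusion: 119 + 32 - 10.

Final answer: 141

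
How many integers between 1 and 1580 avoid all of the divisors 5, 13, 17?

|div by 5|=316, |div by 13|=121, |div by 17|=92.
|div by 5&13|=24, |div by 5&17|=18, |div by 13&17|=7, |div by all|=1.
By inclusion-exclusion, divisible by at least one: 316+121+92-24-18-7+1 = 481.
Not divisible by any: 1580 - 481.

Final answer: 1099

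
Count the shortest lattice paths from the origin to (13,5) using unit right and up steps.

Each path has 13 right steps and 5 up steps in some order (18 steps total).
Choose which 5 of the 18 steps are up: C(18,5).

Final answer: C(18,5) = 8568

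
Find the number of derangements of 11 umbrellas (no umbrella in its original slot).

Derangements satisfy D(n) = (n-1)(D(n-1) + D(n-2)), starting from D(0)=1, D(1)=0.
D(2) = 1 x (0 + 1) = 1
D(3) = 2 x (1 + 0) = 2
D(4) = 3 x (2 + 1) = 9
D(5) = 4 x (9 + 2) = 44
D(6) = 5 x (44 + 9) = 265
D(7) = 6 x (265 + 44) = 1854
D(8) = 7 x (1854 + 265) = 14833
D(9) = 8 x (14833 + 1854) = 133496
D(10) = 9 x (133496 + 14833) = 1334961
D(11) = 10 x (D(10) + D(9)) = 10 x (1334961 + 133496)

Final answer: D(11) = 14684570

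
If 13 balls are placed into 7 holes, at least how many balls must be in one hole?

By the pigeonhole principle: ceiling(13/7).

Final answer: 2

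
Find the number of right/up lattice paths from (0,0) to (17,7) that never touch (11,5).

Total paths to (17,7): C(24,7) = 346104.
Paths through (11,5): C(16,5) x C(8,2) = 122304.
Avoiding (11,5): 346104 - 122304.

Final answer: 223800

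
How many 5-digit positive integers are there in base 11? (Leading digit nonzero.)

In base 11, the leading digit has 10 choices (1..10); each of the remaining 4 digits has 11 choices.
Total: 10 x 11^4.

Final answer: 146410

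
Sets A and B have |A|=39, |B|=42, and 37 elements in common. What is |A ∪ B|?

|A union B| = |A| + |B| - |A intersect B| = 39 + 42 - 37.

Final answer: 44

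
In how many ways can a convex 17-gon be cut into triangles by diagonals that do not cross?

This is counted by the nth Catalan number C_n. Here n = 17 - 2 = 15.
Using C_0 = 1 and C_(k+1) = C_k x 2(2k+1)/(k+2), build up term by term: C_1=1, C_2=2, C_3=5, C_4=14, C_5=42, C_6=132, C_7=429, C_8=1430, C_9=4862, C_10=16796, C_11=58786, C_12=208012, C_13=742900, C_14=2674440, C_15=9694845.

Final answer: C_{15} = 9694845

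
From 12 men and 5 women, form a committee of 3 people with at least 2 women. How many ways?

Sum over valid woman counts:
C(5,2)C(12,1) = 120
C(5,3)C(12,0) = 10
Total: 120 + 10.

Final answer: 130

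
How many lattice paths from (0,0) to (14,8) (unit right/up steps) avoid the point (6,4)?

Total paths to (14,8): C(22,8) = 319770.
Paths through (6,4): C(10,4) x C(12,4) = 103950.
Avoiding (6,4): 319770 - 103950.

Final answer: 215820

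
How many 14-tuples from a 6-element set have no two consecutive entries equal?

Let g(n) count such strings. g(1) = 6, and each valid string of length n-1 extends in 5 ways (any symbol but the last), so g(n) = 5 g(n-1).
Total: g(14) = 6 x 5^13.

Final answer: 6 x 5^{13} = 7324218750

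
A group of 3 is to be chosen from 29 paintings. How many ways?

C(29,3) = 29!/(3! x 26!).

Final answer: \binom{29}{3} = 3654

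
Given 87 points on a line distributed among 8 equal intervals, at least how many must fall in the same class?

By pigeonhole with 87 objects and 8 categories: ceiling(87/8).

Final answer: 11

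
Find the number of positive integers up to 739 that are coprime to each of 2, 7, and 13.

|div by 2|=369, |div by 7|=105, |div by 13|=56.
|div by 2&7|=52, |div by 2&13|=28, |div by 7&13|=8, |div by all|=4.
By inclusion-exclusion, divisible by at least one: 369+105+56-52-28-8+4 = 446.
Not divisible by any: 739 - 446.

Final answer: 293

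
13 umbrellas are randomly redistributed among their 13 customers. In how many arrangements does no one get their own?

D(n) = (n-1)(D(n-1) + D(n-2)), D(0)=1, D(1)=0.
D(2) = 1 x (0 + 1) = 1
D(3) = 2 x (1 + 0) = 2
D(4) = 3 x (2 + 1) = 9
D(5) = 4 x (9 + 2) = 44
D(6) = 5 x (44 + 9) = 265
D(7) = 6 x (265 + 44) = 1854
D(8) = 7 x (1854 + 265) = 14833
D(9) = 8 x (14833 + 1854) = 133496
D(10) = 9 x (133496 + 14833) = 1334961
D(11) = 10 x (1334961 + 133496) = 14684570
D(12) = 11 x (14684570 + 1334961) = 176214841
D(13) = 12 x (D(12) + D(11)) = 12 x (176214841 + 14684570)

Final answer: D(13) = 2290792932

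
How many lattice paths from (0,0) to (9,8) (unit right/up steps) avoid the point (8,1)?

Total paths to (9,8): C(17,8) = 24310.
Paths through (8,1): C(9,1) x C(8,7) = 72.
Avoiding (8,1): 24310 - 72.

Final answer: 24238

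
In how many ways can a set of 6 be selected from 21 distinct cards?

C(21,6) = 21!/(6! x (21-6)!).

Final answer: C(21,6) = 54264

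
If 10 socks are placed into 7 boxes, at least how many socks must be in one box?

By the pigeonhole principle: ceiling(10/7).

Final answer: 2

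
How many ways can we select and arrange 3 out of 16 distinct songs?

P(16,3) = 16!/(16-3)! = 16!/13!.

Final answer: P(16,3) = 3360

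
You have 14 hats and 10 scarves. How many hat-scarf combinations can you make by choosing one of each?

By the multiplication principle: 14 x 10.

Final answer: 140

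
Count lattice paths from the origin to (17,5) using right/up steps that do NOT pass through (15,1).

Total paths to (17,5): C(22,5) = 26334.
Paths through (15,1): C(16,1) x C(6,4) = 240.
Avoiding (15,1): 26334 - 240.

Final answer: 26094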